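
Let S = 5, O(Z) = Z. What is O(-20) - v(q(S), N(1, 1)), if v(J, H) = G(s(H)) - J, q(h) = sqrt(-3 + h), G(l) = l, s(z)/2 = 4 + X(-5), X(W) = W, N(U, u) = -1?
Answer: -18 + sqrt(2) ≈ -16.586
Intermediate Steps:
s(z) = -2 (s(z) = 2*(4 - 5) = 2*(-1) = -2)
v(J, H) = -2 - J
O(-20) - v(q(S), N(1, 1)) = -20 - (-2 - sqrt(-3 + 5)) = -20 - (-2 - sqrt(2)) = -20 + (2 + sqrt(2)) = -18 + sqrt(2)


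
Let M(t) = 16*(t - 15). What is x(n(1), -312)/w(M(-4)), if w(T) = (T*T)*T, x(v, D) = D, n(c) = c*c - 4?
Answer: 39/3511808 ≈ 1.1105e-5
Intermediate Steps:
n(c) = -4 + c² (n(c) = c² - 4 = -4 + c²)
M(t) = -240 + 16*t (M(t) = 16*(-15 + t) = -240 + 16*t)
w(T) = T³ (w(T) = T²*T = T³)
x(n(1), -312)/w(M(-4)) = -312/(-240 + 16*(-4))³ = -312/(-240 - 64)³ = -312/((-304)³) = -312/(-28094464) = -312*(-1/28094464) = 39/3511808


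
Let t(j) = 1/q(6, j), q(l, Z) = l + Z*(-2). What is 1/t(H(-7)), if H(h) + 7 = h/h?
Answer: 18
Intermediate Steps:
H(h) = -6 (H(h) = -7 + h/h = -7 + 1 = -6)
q(l, Z) = l - 2*Z
t(j) = 1/(6 - 2*j)
1/t(H(-7)) = 1/(-1/(-6 + 2*(-6))) = 1/(-1/(-6 - 12)) = 1/(-1/(-18)) = 1/(-1*(-1/18)) = 1/(1/18) = 18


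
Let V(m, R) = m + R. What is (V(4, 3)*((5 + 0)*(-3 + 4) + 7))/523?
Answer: 84/523 ≈ 0.16061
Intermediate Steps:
V(m, R) = R + m
(V(4, 3)*((5 + 0)*(-3 + 4) + 7))/523 = ((3 + 4)*((5 + 0)*(-3 + 4) + 7))/523 = (7*(5*1 + 7))*(1/523) = (7*(5 + 7))*(1/523) = (7*12)*(1/523) = 84*(1/523) = 84/523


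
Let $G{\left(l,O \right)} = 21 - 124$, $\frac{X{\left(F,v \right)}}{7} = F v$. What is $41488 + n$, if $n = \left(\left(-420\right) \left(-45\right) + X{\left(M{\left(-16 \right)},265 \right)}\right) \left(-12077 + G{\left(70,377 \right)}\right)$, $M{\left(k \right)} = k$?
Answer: $131341888$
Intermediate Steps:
$X{\left(F,v \right)} = 7 F v$
$G{\left(l,O \right)} = -103$
$n = 131300400$ ($n = \left(\left(-420\right) \left(-45\right) + 7 \left(-16\right) 265\right) \left(-12077 - 103\right) = \left(18900 - 29680\right) \left(-12180\right) = \left(-10780\right) \left(-12180\right) = 131300400$)
$41488 + n = 41488 + 131300400 = 131341888$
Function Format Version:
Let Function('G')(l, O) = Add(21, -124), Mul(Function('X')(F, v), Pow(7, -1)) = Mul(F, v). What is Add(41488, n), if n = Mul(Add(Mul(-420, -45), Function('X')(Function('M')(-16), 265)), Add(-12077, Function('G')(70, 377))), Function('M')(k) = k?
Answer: 131341888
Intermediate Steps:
Function('X')(F, v) = Mul(7, F, v) (Function('X')(F, v) = Mul(7, Mul(F, v)) = Mul(7, F, v))
Function('G')(l, O) = -103
n = 131300400 (n = Mul(Add(Mul(-420, -45), Mul(7, -16, 265)), Add(-12077, -103)) = Mul(Add(18900, -29680), -12180) = Mul(-10780, -12180) = 131300400)
Add(41488, n) = Add(41488, 131300400) = 131341888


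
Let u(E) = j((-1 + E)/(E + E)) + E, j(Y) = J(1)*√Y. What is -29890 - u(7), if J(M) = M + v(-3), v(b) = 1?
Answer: -29897 - 2*√21/7 ≈ -29898.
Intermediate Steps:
J(M) = 1 + M (J(M) = M + 1 = 1 + M)
j(Y) = 2*√Y (j(Y) = (1 + 1)*√Y = 2*√Y)
u(E) = E + √2*√((-1 + E)/E) (u(E) = 2*√((-1 + E)/(E + E)) + E = 2*√((-1 + E)/((2*E))) + E = 2*√((-1 + E)*(1/(2*E))) + E = 2*√((-1 + E)/(2*E)) + E = 2*(√2*√((-1 + E)/E)/2) + E = √2*√((-1 + E)/E) + E = E + √2*√((-1 + E)/E))
-29890 - u(7) = -29890 - (7 + √2*√((-1 + 7)/7)) = -29890 - (7 + √2*√((⅐)*6)) = -29890 - (7 + √2*√(6/7)) = -29890 - (7 + √2*(√42/7)) = -29890 - (7 + 2*√21/7) = -29890 + (-7 - 2*√21/7) = -29897 - 2*√21/7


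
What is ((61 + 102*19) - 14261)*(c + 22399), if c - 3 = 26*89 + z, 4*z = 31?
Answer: -606325245/2 ≈ -3.0316e+8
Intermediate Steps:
z = 31/4 (z = (¼)*31 = 31/4 ≈ 7.7500)
c = 9299/4 (c = 3 + (26*89 + 31/4) = 3 + (2314 + 31/4) = 3 + 9287/4 = 9299/4 ≈ 2324.8)
((61 + 102*19) - 14261)*(c + 22399) = ((61 + 102*19) - 14261)*(9299/4 + 22399) = ((61 + 1938) - 14261)*(98895/4) = (1999 - 14261)*(98895/4) = -12262*98895/4 = -606325245/2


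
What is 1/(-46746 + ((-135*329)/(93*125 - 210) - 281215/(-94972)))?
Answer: -72273692/3378573213709 ≈ -2.1392e-5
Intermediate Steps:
1/(-46746 + ((-135*329)/(93*125 - 210) - 281215/(-94972))) = 1/(-46746 + (-44415/(11625 - 210) - 281215*(-1/94972))) = 1/(-46746 + (-44415/11415 + 281215/94972)) = 1/(-46746 + (-44415*1/11415 + 281215/94972)) = 1/(-46746 + (-2961/761 + 281215/94972)) = 1/(-46746 - 67207477/72273692) = 1/(-3378573213709/72273692) = -72273692/3378573213709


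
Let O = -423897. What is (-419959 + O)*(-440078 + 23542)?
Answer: 351496402816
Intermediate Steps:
(-419959 + O)*(-440078 + 23542) = (-419959 - 423897)*(-440078 + 23542) = -843856*(-416536) = 351496402816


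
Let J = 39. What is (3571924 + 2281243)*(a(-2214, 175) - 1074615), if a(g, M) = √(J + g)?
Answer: -6289901055705 + 29265835*I*√87 ≈ -6.2899e+12 + 2.7297e+8*I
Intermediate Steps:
a(g, M) = √(39 + g)
(3571924 + 2281243)*(a(-2214, 175) - 1074615) = (3571924 + 2281243)*(√(39 - 2214) - 1074615) = 5853167*(√(-2175) - 1074615) = 5853167*(5*I*√87 - 1074615) = 5853167*(-1074615 + 5*I*√87) = -6289901055705 + 29265835*I*√87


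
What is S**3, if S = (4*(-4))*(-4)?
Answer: 262144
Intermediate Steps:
S = 64 (S = -16*(-4) = 64)
S**3 = 64**3 = 262144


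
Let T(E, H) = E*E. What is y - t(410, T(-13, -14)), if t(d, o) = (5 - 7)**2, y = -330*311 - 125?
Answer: -102759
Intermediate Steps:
T(E, H) = E**2
y = -102755 (y = -102630 - 125 = -102755)
t(d, o) = 4 (t(d, o) = (-2)**2 = 4)
y - t(410, T(-13, -14)) = -102755 - 1*4 = -102755 - 4 = -102759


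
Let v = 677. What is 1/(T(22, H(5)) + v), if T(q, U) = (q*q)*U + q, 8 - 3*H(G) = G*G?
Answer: -3/6131 ≈ -0.00048932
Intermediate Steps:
H(G) = 8/3 - G²/3 (H(G) = 8/3 - G*G/3 = 8/3 - G²/3)
T(q, U) = q + U*q² (T(q, U) = q²*U + q = U*q² + q = q + U*q²)
1/(T(22, H(5)) + v) = 1/(22*(1 + (8/3 - ⅓*5²)*22) + 677) = 1/(22*(1 + (8/3 - ⅓*25)*22) + 677) = 1/(22*(1 + (8/3 - 25/3)*22) + 677) = 1/(22*(1 - 17/3*22) + 677) = 1/(22*(1 - 374/3) + 677) = 1/(22*(-371/3) + 677) = 1/(-8162/3 + 677) = 1/(-6131/3) = -3/6131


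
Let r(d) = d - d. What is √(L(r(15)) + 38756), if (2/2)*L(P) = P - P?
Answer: 2*√9689 ≈ 196.87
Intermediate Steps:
r(d) = 0
L(P) = 0 (L(P) = P - P = 0)
√(L(r(15)) + 38756) = √(0 + 38756) = √38756 = 2*√9689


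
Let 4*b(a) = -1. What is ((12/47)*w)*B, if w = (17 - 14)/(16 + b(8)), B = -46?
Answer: -736/329 ≈ -2.2371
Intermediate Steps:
b(a) = -¼ (b(a) = (¼)*(-1) = -¼)
w = 4/21 (w = (17 - 14)/(16 - ¼) = 3/(63/4) = 3*(4/63) = 4/21 ≈ 0.19048)
((12/47)*w)*B = ((12/47)*(4/21))*(-46) = (16/329)*(-46) = -736/329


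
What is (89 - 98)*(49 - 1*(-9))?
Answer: -522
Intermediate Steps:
(89 - 98)*(49 - 1*(-9)) = -9*(49 + 9) = -9*58 = -522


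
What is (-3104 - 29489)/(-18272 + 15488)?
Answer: 32593/2784 ≈ 11.707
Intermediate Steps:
(-3104 - 29489)/(-18272 + 15488) = -32593/(-2784) = -32593*(-1/2784) = 32593/2784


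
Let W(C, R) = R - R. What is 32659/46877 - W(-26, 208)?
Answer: 32659/46877 ≈ 0.69670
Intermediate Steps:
W(C, R) = 0
32659/46877 - W(-26, 208) = 32659/46877 - 1*0 = 32659*(1/46877) + 0 = 32659/46877 + 0 = 32659/46877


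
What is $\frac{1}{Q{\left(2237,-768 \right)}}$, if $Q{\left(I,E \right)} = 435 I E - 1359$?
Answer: $- \frac{1}{747338319} \approx -1.3381 \cdot 10^{-9}$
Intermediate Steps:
$Q{\left(I,E \right)} = -1359 + 435 E I$ ($Q{\left(I,E \right)} = 435 E I - 1359 = -1359 + 435 E I$)
$\frac{1}{Q{\left(2237,-768 \right)}} = \frac{1}{-1359 + 435 \left(-768\right) 2237} = \frac{1}{-1359 - 747336960} = \frac{1}{-747338319} = - \frac{1}{747338319}$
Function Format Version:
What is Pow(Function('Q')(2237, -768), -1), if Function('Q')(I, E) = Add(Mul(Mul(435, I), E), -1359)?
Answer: Rational(-1, 747338319) ≈ -1.3381e-9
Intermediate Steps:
Function('Q')(I, E) = Add(-1359, Mul(435, E, I)) (Function('Q')(I, E) = Add(Mul(435, E, I), -1359) = Add(-1359, Mul(435, E, I)))
Pow(Function('Q')(2237, -768), -1) = Pow(Add(-1359, Mul(435, -768, 2237)), -1) = Pow(Add(-1359, -747336960), -1) = Pow(-747338319, -1) = Rational(-1, 747338319)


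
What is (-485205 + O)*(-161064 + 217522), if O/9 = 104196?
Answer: 25550576022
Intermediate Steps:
O = 937764 (O = 9*104196 = 937764)
(-485205 + O)*(-161064 + 217522) = (-485205 + 937764)*(-161064 + 217522) = 452559*56458 = 25550576022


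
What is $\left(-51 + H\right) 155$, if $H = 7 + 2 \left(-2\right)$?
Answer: $-7440$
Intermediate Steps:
$H = 3$ ($H = 7 - 4 = 3$)
$\left(-51 + H\right) 155 = \left(-51 + 3\right) 155 = \left(-48\right) 155 = -7440$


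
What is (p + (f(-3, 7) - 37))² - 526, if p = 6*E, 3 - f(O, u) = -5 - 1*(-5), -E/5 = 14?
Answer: 205590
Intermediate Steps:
E = -70 (E = -5*14 = -70)
f(O, u) = 3 (f(O, u) = 3 - (-5 - 1*(-5)) = 3 - (-5 + 5) = 3 - 1*0 = 3 + 0 = 3)
p = -420 (p = 6*(-70) = -420)
(p + (f(-3, 7) - 37))² - 526 = (-420 + (3 - 37))² - 526 = (-420 - 34)² - 526 = (-454)² - 526 = 206116 - 526 = 205590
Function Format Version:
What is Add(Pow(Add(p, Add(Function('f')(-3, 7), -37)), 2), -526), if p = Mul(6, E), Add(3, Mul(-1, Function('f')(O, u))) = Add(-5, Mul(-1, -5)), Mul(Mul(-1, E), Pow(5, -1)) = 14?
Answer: 205590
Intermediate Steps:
E = -70 (E = Mul(-5, 14) = -70)
Function('f')(O, u) = 3 (Function('f')(O, u) = Add(3, Mul(-1, Add(-5, Mul(-1, -5)))) = Add(3, Mul(-1, Add(-5, 5))) = Add(3, Mul(-1, 0)) = Add(3, 0) = 3)
p = -420 (p = Mul(6, -70) = -420)
Add(Pow(Add(p, Add(Function('f')(-3, 7), -37)), 2), -526) = Add(Pow(Add(-420, Add(3, -37)), 2), -526) = Add(Pow(Add(-420, -34), 2), -526) = Add(Pow(-454, 2), -526) = Add(206116, -526) = 205590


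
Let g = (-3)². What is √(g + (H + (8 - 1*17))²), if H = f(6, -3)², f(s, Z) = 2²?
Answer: √58 ≈ 7.6158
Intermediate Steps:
f(s, Z) = 4
H = 16 (H = 4² = 16)
g = 9
√(g + (H + (8 - 1*17))²) = √(9 + (16 + (8 - 1*17))²) = √(9 + (16 + (8 - 17))²) = √(9 + (16 - 9)²) = √(9 + 7²) = √(9 + 49) = √58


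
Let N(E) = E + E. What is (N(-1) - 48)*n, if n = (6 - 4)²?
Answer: -200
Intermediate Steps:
n = 4 (n = 2² = 4)
N(E) = 2*E
(N(-1) - 48)*n = (2*(-1) - 48)*4 = (-2 - 48)*4 = -50*4 = -200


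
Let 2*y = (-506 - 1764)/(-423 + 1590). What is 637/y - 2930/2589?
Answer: -1927933781/2938515 ≈ -656.09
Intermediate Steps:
y = -1135/1167 (y = ((-506 - 1764)/(-423 + 1590))/2 = (-2270/1167)/2 = (-2270*1/1167)/2 = (½)*(-2270/1167) = -1135/1167 ≈ -0.97258)
637/y - 2930/2589 = 637/(-1135/1167) - 2930/2589 = 637*(-1167/1135) - 2930*1/2589 = -743379/1135 - 2930/2589 = -1927933781/2938515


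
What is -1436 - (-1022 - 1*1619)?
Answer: 1205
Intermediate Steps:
-1436 - (-1022 - 1*1619) = -1436 - (-1022 - 1619) = -1436 - 1*(-2641) = -1436 + 2641 = 1205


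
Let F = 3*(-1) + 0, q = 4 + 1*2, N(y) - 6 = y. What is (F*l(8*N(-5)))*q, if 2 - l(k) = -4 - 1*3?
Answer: -162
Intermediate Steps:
N(y) = 6 + y
l(k) = 9 (l(k) = 2 - (-4 - 1*3) = 2 - (-4 - 3) = 2 - 1*(-7) = 2 + 7 = 9)
q = 6 (q = 4 + 2 = 6)
F = -3 (F = -3 + 0 = -3)
(F*l(8*N(-5)))*q = -3*9*6 = -27*6 = -162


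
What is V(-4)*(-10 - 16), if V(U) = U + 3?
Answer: 26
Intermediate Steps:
V(U) = 3 + U
V(-4)*(-10 - 16) = (3 - 4)*(-10 - 16) = -1*(-26) = 26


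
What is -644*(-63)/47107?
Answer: 40572/47107 ≈ 0.86127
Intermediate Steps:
-644*(-63)/47107 = 40572*(1/47107) = 40572/47107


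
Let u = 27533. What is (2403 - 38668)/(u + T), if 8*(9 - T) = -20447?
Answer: -290120/240783 ≈ -1.2049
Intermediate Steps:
T = 20519/8 (T = 9 - ⅛*(-20447) = 9 + 20447/8 = 20519/8 ≈ 2564.9)
(2403 - 38668)/(u + T) = (2403 - 38668)/(27533 + 20519/8) = -36265/240783/8 = -36265*8/240783 = -290120/240783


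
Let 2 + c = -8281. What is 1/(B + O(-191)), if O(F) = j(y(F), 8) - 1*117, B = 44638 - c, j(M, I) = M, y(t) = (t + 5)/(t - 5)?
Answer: 98/5174885 ≈ 1.8938e-5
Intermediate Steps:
y(t) = (5 + t)/(-5 + t)
c = -8283 (c = -2 - 8281 = -8283)
B = 52921 (B = 44638 - 1*(-8283) = 44638 + 8283 = 52921)
O(F) = -117 + (5 + F)/(-5 + F) (O(F) = (5 + F)/(-5 + F) - 1*117 = (5 + F)/(-5 + F) - 117 = -117 + (5 + F)/(-5 + F))
1/(B + O(-191)) = 1/(52921 + 2*(295 - 58*(-191))/(-5 - 191)) = 1/(52921 + 2*(295 + 11078)/(-196)) = 1/(52921 + 2*(-1/196)*11373) = 1/(52921 - 11373/98) = 1/(5174885/98) = 98/5174885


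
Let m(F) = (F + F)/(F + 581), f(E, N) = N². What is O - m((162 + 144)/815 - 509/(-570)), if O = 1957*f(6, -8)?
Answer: 6775736332426/54098561 ≈ 1.2525e+5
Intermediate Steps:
m(F) = 2*F/(581 + F) (m(F) = (2*F)/(581 + F) = 2*F/(581 + F))
O = 125248 (O = 1957*(-8)² = 1957*64 = 125248)
O - m((162 + 144)/815 - 509/(-570)) = 125248 - 2*((162 + 144)/815 - 509/(-570))/(581 + ((162 + 144)/815 - 509/(-570))) = 125248 - 2*(306*(1/815) - 509*(-1/570))/(581 + (306*(1/815) - 509*(-1/570))) = 125248 - 2*(306/815 + 509/570)/(581 + (306/815 + 509/570)) = 125248 - 2*117851/(92910*(581 + 117851/92910)) = 125248 - 2*117851/(92910*54098561/92910) = 125248 - 2*117851*92910/(92910*54098561) = 125248 - 1*235702/54098561 = 125248 - 235702/54098561 = 6775736332426/54098561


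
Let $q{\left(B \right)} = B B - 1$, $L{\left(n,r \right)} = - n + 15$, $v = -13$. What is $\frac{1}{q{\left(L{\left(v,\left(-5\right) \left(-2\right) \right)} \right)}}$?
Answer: $\frac{1}{783} \approx 0.0012771$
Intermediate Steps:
$L{\left(n,r \right)} = 15 - n$
$q{\left(B \right)} = -1 + B^{2}$ ($q{\left(B \right)} = B^{2} - 1 = -1 + B^{2}$)
$\frac{1}{q{\left(L{\left(v,\left(-5\right) \left(-2\right) \right)} \right)}} = \frac{1}{-1 + \left(15 - -13\right)^{2}} = \frac{1}{-1 + \left(15 + 13\right)^{2}} = \frac{1}{-1 + 28^{2}} = \frac{1}{-1 + 784} = \frac{1}{783}$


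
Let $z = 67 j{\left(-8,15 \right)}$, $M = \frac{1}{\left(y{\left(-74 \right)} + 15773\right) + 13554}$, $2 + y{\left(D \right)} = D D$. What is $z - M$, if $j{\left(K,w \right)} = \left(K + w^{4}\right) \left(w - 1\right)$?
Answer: $\frac{1652307839545}{34801} \approx 4.7479 \cdot 10^{7}$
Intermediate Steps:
$y{\left(D \right)} = -2 + D^{2}$ ($y{\left(D \right)} = -2 + D D = -2 + D^{2}$)
$M = \frac{1}{34801}$ ($M = \frac{1}{\left(\left(-2 + \left(-74\right)^{2}\right) + 15773\right) + 13554} = \frac{1}{\left(\left(-2 + 5476\right) + 15773\right) + 13554} = \frac{1}{\left(5474 + 15773\right) + 13554} = \frac{1}{21247 + 13554} = \frac{1}{34801} \approx 2.8735 \cdot 10^{-5}$)
$j{\left(K,w \right)} = \left(-1 + w\right) \left(K + w^{4}\right)$ ($j{\left(K,w \right)} = \left(K + w^{4}\right) \left(-1 + w\right) = \left(-1 + w\right) \left(K + w^{4}\right)$)
$z = 47478746$ ($z = 67 \left(15^{5} - -8 - 15^{4} - 120\right) = 67 \left(759375 + 8 - 50625 - 120\right) = 67 \cdot 708638 = 47478746$)
$z - M = 47478746 - \frac{1}{34801} = \frac{1652307839545}{34801}$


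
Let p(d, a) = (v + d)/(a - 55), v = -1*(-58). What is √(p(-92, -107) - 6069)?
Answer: 2*I*√122893/9 ≈ 77.902*I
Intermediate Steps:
v = 58
p(d, a) = (58 + d)/(-55 + a) (p(d, a) = (58 + d)/(a - 55) = (58 + d)/(-55 + a))
√(p(-92, -107) - 6069) = √((58 - 92)/(-55 - 107) - 6069) = √(-34/(-162) - 6069) = √(-1/162*(-34) - 6069) = √(17/81 - 6069) = √(-491572/81) = 2*I*√122893/9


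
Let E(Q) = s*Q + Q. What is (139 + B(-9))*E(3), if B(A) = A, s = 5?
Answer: 2340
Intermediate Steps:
E(Q) = 6*Q (E(Q) = 5*Q + Q = 6*Q)
(139 + B(-9))*E(3) = (139 - 9)*(6*3) = 130*18 = 2340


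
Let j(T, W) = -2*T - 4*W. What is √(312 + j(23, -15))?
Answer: √326 ≈ 18.055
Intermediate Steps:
j(T, W) = -4*W - 2*T
√(312 + j(23, -15)) = √(312 + (-4*(-15) - 2*23)) = √(312 + (60 - 46)) = √(312 + 14) = √326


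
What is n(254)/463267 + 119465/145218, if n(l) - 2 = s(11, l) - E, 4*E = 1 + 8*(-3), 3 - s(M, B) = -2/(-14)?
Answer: 774840255043/941845900884 ≈ 0.82268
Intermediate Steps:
s(M, B) = 20/7 (s(M, B) = 3 - (-2)/(-14) = 3 - (-2)*(-1)/14 = 3 - 1*1/7 = 3 - 1/7 = 20/7)
E = -23/4 (E = (1 + 8*(-3))/4 = (1 - 24)/4 = (1/4)*(-23) = -23/4 ≈ -5.7500)
n(l) = 297/28 (n(l) = 2 + (20/7 - 1*(-23/4)) = 2 + (20/7 + 23/4) = 2 + 241/28 = 297/28)
n(254)/463267 + 119465/145218 = (297/28)/463267 + 119465/145218 = (297/28)*(1/463267) + 119465*(1/145218) = 297/12971476 + 119465/145218 = 774840255043/941845900884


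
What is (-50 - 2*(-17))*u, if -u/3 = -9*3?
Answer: -1296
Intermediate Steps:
u = 81 (u = -(-27)*3 = -3*(-27) = 81)
(-50 - 2*(-17))*u = (-50 - 2*(-17))*81 = (-50 + 34)*81 = -16*81 = -1296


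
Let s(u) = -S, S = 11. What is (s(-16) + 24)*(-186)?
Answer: -2418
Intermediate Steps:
s(u) = -11 (s(u) = -1*11 = -11)
(s(-16) + 24)*(-186) = (-11 + 24)*(-186) = 13*(-186) = -2418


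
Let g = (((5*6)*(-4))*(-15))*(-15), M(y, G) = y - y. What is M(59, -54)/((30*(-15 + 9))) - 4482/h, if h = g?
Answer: 83/500 ≈ 0.16600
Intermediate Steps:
M(y, G) = 0
g = -27000 (g = ((30*(-4))*(-15))*(-15) = -120*(-15)*(-15) = 1800*(-15) = -27000)
h = -27000
M(59, -54)/((30*(-15 + 9))) - 4482/h = 0/((30*(-15 + 9))) - 4482/(-27000) = 0/((30*(-6))) - 4482*(-1/27000) = 0/(-180) + 83/500 = 0*(-1/180) + 83/500 = 0 + 83/500 = 83/500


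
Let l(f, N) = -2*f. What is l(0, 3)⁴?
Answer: 0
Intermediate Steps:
l(0, 3)⁴ = (-2*0)⁴ = 0⁴ = 0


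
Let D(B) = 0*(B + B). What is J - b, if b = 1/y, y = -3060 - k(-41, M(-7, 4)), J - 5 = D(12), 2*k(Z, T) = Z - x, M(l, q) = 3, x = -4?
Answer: 30417/6083 ≈ 5.0003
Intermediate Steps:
D(B) = 0 (D(B) = 0*(2*B) = 0)
k(Z, T) = 2 + Z/2 (k(Z, T) = (Z - 1*(-4))/2 = (Z + 4)/2 = (4 + Z)/2 = 2 + Z/2)
J = 5 (J = 5 + 0 = 5)
y = -6083/2 (y = -3060 - (2 + (1/2)*(-41)) = -3060 - (2 - 41/2) = -3060 - 1*(-37/2) = -3060 + 37/2 = -6083/2 ≈ -3041.5)
b = -2/6083 (b = 1/(-6083/2) = -2/6083 ≈ -0.00032879)
J - b = 5 - 1*(-2/6083) = 5 + 2/6083 = 30417/6083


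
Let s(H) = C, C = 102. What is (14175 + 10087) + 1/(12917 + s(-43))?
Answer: 315866979/13019 ≈ 24262.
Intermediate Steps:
s(H) = 102
(14175 + 10087) + 1/(12917 + s(-43)) = (14175 + 10087) + 1/(12917 + 102) = 24262 + 1/13019 = 315866979/13019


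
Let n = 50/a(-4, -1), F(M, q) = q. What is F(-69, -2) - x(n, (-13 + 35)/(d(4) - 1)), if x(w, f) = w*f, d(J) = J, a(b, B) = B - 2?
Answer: 1082/9 ≈ 120.22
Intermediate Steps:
a(b, B) = -2 + B
n = -50/3 (n = 50/(-2 - 1) = 50/(-3) = 50*(-⅓) = -50/3 ≈ -16.667)
x(w, f) = f*w
F(-69, -2) - x(n, (-13 + 35)/(d(4) - 1)) = -2 - (-13 + 35)/(4 - 1)*(-50)/3 = -2 - 22/3*(-50)/3 = -2 - 22*(⅓)*(-50)/3 = -2 - 22*(-50)/(3*3) = -2 - 1*(-1100/9) = -2 + 1100/9 = 1082/9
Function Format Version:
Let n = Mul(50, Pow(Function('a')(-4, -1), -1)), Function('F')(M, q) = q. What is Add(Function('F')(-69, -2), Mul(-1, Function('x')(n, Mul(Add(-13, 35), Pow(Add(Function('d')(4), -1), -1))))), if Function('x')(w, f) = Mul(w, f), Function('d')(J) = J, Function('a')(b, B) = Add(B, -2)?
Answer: Rational(1082, 9) ≈ 120.22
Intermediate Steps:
Function('a')(b, B) = Add(-2, B)
n = Rational(-50, 3) (n = Mul(50, Pow(Add(-2, -1), -1)) = Mul(50, Pow(-3, -1)) = Mul(50, Rational(-1, 3)) = Rational(-50, 3) ≈ -16.667)
Function('x')(w, f) = Mul(f, w)
Add(Function('F')(-69, -2), Mul(-1, Function('x')(n, Mul(Add(-13, 35), Pow(Add(Function('d')(4), -1), -1))))) = Add(-2, Mul(-1, Mul(Mul(Add(-13, 35), Pow(Add(4, -1), -1)), Rational(-50, 3)))) = Add(-2, Mul(-1, Mul(Mul(22, Pow(3, -1)), Rational(-50, 3)))) = Add(-2, Mul(-1, Mul(Mul(22, Rational(1, 3)), Rational(-50, 3)))) = Add(-2, Mul(-1, Mul(Rational(22, 3), Rational(-50, 3)))) = Add(-2, Mul(-1, Rational(-1100, 9))) = Add(-2, Rational(1100, 9)) = Rational(1082, 9)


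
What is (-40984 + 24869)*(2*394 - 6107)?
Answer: 85715685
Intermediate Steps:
(-40984 + 24869)*(2*394 - 6107) = -16115*(788 - 6107) = -16115*(-5319) = 85715685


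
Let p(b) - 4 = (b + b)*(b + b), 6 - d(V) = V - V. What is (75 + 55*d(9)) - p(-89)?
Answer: -31283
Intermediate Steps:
d(V) = 6 (d(V) = 6 - (V - V) = 6 - 1*0 = 6 + 0 = 6)
p(b) = 4 + 4*b² (p(b) = 4 + (b + b)*(b + b) = 4 + (2*b)*(2*b) = 4 + 4*b²)
(75 + 55*d(9)) - p(-89) = (75 + 55*6) - (4 + 4*(-89)²) = (75 + 330) - (4 + 4*7921) = 405 - (4 + 31684) = 405 - 1*31688 = 405 - 31688 = -31283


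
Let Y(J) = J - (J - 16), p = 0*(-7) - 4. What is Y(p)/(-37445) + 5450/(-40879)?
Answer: -204729314/1530714155 ≈ -0.13375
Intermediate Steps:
p = -4 (p = 0 - 4 = -4)
Y(J) = 16 (Y(J) = J - (-16 + J) = J + (16 - J) = 16)
Y(p)/(-37445) + 5450/(-40879) = 16/(-37445) + 5450/(-40879) = 16*(-1/37445) + 5450*(-1/40879) = -16/37445 - 5450/40879 = -204729314/1530714155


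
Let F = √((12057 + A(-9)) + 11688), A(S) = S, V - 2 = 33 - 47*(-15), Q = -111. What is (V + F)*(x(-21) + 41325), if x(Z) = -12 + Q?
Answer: 30489480 + 82404*√5934 ≈ 3.6837e+7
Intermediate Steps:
V = 740 (V = 2 + (33 - 47*(-15)) = 2 + (33 + 705) = 2 + 738 = 740)
x(Z) = -123 (x(Z) = -12 - 111 = -123)
F = 2*√5934 (F = √((12057 - 9) + 11688) = √(12048 + 11688) = √23736 = 2*√5934 ≈ 154.06)
(V + F)*(x(-21) + 41325) = (740 + 2*√5934)*(-123 + 41325) = (740 + 2*√5934)*41202 = 30489480 + 82404*√5934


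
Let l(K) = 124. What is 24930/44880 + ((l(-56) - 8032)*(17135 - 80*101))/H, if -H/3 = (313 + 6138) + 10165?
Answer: 4465225247/3107192 ≈ 1437.1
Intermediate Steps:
H = -49848 (H = -3*((313 + 6138) + 10165) = -3*(6451 + 10165) = -3*16616 = -49848)
24930/44880 + ((l(-56) - 8032)*(17135 - 80*101))/H = 24930/44880 + ((124 - 8032)*(17135 - 80*101))/(-49848) = 24930*(1/44880) - 7908*(17135 - 8080)*(-1/49848) = 831/1496 - 7908*9055*(-1/49848) = 831/1496 - 71606940*(-1/49848) = 831/1496 + 5967245/4154 = 4465225247/3107192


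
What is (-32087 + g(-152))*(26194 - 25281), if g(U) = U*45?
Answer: -35540351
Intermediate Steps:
g(U) = 45*U
(-32087 + g(-152))*(26194 - 25281) = (-32087 + 45*(-152))*(26194 - 25281) = (-32087 - 6840)*913 = -38927*913 = -35540351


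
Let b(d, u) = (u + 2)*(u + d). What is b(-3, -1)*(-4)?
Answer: 16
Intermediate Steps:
b(d, u) = (2 + u)*(d + u)
b(-3, -1)*(-4) = ((-1)**2 + 2*(-3) + 2*(-1) - 3*(-1))*(-4) = (1 - 6 - 2 + 3)*(-4) = -4*(-4) = 16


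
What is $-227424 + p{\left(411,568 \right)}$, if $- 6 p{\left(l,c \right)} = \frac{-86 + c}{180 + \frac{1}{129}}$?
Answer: $- \frac{5281023067}{23221} \approx -2.2742 \cdot 10^{5}$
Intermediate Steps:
$p{\left(l,c \right)} = \frac{1849}{23221} - \frac{43 c}{46442}$ ($p{\left(l,c \right)} = - \frac{\left(-86 + c\right) \frac{1}{180 + \frac{1}{129}}}{6} = - \frac{\left(-86 + c\right) \frac{1}{\frac{23221}{129}}}{6} = - \frac{\left(-86 + c\right) \frac{129}{23221}}{6} = - \frac{- \frac{11094}{23221} + \frac{129 c}{23221}}{6} = \frac{1849}{23221} - \frac{43 c}{46442}$)
$-227424 + p{\left(411,568 \right)} = -227424 + \left(\frac{1849}{23221} - \frac{12212}{23221}\right) = -227424 - \frac{10363}{23221} = - \frac{5281023067}{23221}$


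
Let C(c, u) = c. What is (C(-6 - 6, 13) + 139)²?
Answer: 16129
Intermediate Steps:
(C(-6 - 6, 13) + 139)² = ((-6 - 6) + 139)² = (-12 + 139)² = 127² = 16129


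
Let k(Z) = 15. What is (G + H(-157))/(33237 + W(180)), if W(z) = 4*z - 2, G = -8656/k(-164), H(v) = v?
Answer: -11011/509325 ≈ -0.021619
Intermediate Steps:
G = -8656/15 ≈ -577.07
W(z) = -2 + 4*z
(G + H(-157))/(33237 + W(180)) = (-8656/15 - 157)/(33237 + (-2 + 4*180)) = -11011/(15*(33237 + (-2 + 720))) = -11011/(15*(33237 + 718)) = -11011/15/33955 = -11011/15*1/33955 = -11011/509325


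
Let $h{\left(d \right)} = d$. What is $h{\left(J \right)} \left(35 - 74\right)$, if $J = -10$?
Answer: $390$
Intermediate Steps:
$h{\left(J \right)} \left(35 - 74\right) = - 10 \left(35 - 74\right) = \left(-10\right) \left(-39\right) = 390$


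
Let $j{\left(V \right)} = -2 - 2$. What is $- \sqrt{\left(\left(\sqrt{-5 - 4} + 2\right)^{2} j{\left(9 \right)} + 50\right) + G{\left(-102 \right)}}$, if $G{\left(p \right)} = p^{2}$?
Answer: $- \sqrt{10474 - 48 i} \approx -102.34 + 0.23451 i$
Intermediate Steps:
$j{\left(V \right)} = -4$ ($j{\left(V \right)} = -2 - 2 = -4$)
$- \sqrt{\left(\left(\sqrt{-5 - 4} + 2\right)^{2} j{\left(9 \right)} + 50\right) + G{\left(-102 \right)}} = - \sqrt{\left(\left(\sqrt{-5 - 4} + 2\right)^{2} \left(-4\right) + 50\right) + \left(-102\right)^{2}} = - \sqrt{\left(\left(\sqrt{-9} + 2\right)^{2} \left(-4\right) + 50\right) + 10404} = - \sqrt{\left(\left(3 i + 2\right)^{2} \left(-4\right) + 50\right) + 10404} = - \sqrt{\left(\left(2 + 3 i\right)^{2} \left(-4\right) + 50\right) + 10404} = - \sqrt{\left(- 4 \left(2 + 3 i\right)^{2} + 50\right) + 10404} = - \sqrt{\left(50 - 4 \left(2 + 3 i\right)^{2}\right) + 10404} = - \sqrt{10454 - 4 \left(2 + 3 i\right)^{2}}$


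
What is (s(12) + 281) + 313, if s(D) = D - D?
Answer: 594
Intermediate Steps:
s(D) = 0
(s(12) + 281) + 313 = (0 + 281) + 313 = 281 + 313 = 594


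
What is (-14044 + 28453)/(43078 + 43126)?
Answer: 14409/86204 ≈ 0.16715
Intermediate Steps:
(-14044 + 28453)/(43078 + 43126) = 14409/86204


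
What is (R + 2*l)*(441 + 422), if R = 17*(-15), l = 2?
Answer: -216613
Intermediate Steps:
R = -255
(R + 2*l)*(441 + 422) = (-255 + 2*2)*(441 + 422) = (-255 + 4)*863 = -251*863 = -216613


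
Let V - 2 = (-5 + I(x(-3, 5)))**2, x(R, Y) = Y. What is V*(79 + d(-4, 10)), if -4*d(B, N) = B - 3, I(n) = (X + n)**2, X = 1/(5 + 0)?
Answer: 98466873/2500 ≈ 39387.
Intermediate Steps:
X = 1/5 ≈ 0.20000
I(n) = (1/5 + n)**2
d(B, N) = 3/4 - B/4 (d(B, N) = -(B - 3)/4 = -(-3 + B)/4 = 3/4 - B/4)
V = 304851/625 (V = 2 + (-5 + (1 + 5*5)**2/25)**2 = 2 + (-5 + (1 + 25)**2/25)**2 = 2 + (-5 + (1/25)*26**2)**2 = 2 + (-5 + (1/25)*676)**2 = 2 + (-5 + 676/25)**2 = 2 + (551/25)**2 = 2 + 303601/625 = 304851/625 ≈ 487.76)
V*(79 + d(-4, 10)) = 304851*(79 + (3/4 - 1/4*(-4)))/625 = 304851*(79 + (3/4 + 1))/625 = 304851*(79 + 7/4)/625 = (304851/625)*(323/4) = 98466873/2500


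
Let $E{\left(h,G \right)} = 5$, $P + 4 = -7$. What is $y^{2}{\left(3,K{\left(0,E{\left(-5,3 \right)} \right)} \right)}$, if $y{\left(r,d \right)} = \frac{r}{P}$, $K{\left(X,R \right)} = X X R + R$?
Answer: $\frac{9}{121} \approx 0.07438$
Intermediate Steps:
$P = -11$ ($P = -4 - 7 = -11$)
$K{\left(X,R \right)} = R + R X^{2}$ ($K{\left(X,R \right)} = X^{2} R + R = R X^{2} + R = R + R X^{2}$)
$y{\left(r,d \right)} = - \frac{r}{11}$ ($y{\left(r,d \right)} = \frac{r}{-11} = r \left(- \frac{1}{11}\right) = - \frac{r}{11}$)
$y^{2}{\left(3,K{\left(0,E{\left(-5,3 \right)} \right)} \right)} = \left(\left(- \frac{1}{11}\right) 3\right)^{2} = \left(- \frac{3}{11}\right)^{2} = \frac{9}{121}$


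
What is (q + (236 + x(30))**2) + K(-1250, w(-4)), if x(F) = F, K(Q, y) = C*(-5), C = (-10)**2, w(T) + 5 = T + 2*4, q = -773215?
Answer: -702959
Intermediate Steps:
w(T) = 3 + T (w(T) = -5 + (T + 2*4) = -5 + (T + 8) = -5 + (8 + T) = 3 + T)
C = 100
K(Q, y) = -500 (K(Q, y) = 100*(-5) = -500)
(q + (236 + x(30))**2) + K(-1250, w(-4)) = (-773215 + (236 + 30)**2) - 500 = (-773215 + 266**2) - 500 = (-773215 + 70756) - 500 = -702459 - 500 = -702959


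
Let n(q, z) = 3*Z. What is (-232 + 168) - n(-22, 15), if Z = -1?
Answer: -61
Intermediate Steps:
n(q, z) = -3 (n(q, z) = 3*(-1) = -3)
(-232 + 168) - n(-22, 15) = (-232 + 168) - 1*(-3) = -64 + 3 = -61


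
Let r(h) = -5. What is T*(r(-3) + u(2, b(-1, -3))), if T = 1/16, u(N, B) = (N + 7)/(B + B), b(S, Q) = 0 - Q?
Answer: -7/32 ≈ -0.21875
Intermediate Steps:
b(S, Q) = -Q
u(N, B) = (7 + N)/(2*B) (u(N, B) = (7 + N)/((2*B)) = (7 + N)*(1/(2*B)) = (7 + N)/(2*B))
T = 1/16 ≈ 0.062500
T*(r(-3) + u(2, b(-1, -3))) = (-5 + (7 + 2)/(2*((-1*(-3)))))/16 = (-5 + (1/2)*9/3)/16 = (-5 + (1/2)*(1/3)*9)/16 = (-5 + 3/2)/16 = (1/16)*(-7/2) = -7/32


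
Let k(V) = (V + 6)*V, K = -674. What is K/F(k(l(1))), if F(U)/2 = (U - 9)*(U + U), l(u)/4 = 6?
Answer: -337/1023840 ≈ -0.00032915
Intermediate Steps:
l(u) = 24 (l(u) = 4*6 = 24)
k(V) = V*(6 + V) (k(V) = (6 + V)*V = V*(6 + V))
F(U) = 4*U*(-9 + U) (F(U) = 2*((U - 9)*(U + U)) = 2*((-9 + U)*(2*U)) = 2*(2*U*(-9 + U)) = 4*U*(-9 + U))
K/F(k(l(1))) = -674*1/(96*(-9 + 24*(6 + 24))*(6 + 24)) = -674*1/(2880*(-9 + 24*30)) = -674*1/(2880*(-9 + 720)) = -674/(4*720*711) = -674/2047680 = -674*1/2047680 = -337/1023840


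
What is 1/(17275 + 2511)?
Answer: 1/19786 ≈ 5.0541e-5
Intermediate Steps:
1/(17275 + 2511) = 1/19786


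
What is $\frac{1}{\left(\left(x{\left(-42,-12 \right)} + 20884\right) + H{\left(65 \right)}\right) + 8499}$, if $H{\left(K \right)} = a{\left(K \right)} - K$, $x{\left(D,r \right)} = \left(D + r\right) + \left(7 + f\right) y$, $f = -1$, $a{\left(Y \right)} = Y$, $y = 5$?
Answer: $\frac{1}{29359} \approx 3.4061 \cdot 10^{-5}$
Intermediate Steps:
$x{\left(D,r \right)} = 30 + D + r$ ($x{\left(D,r \right)} = \left(D + r\right) + \left(7 - 1\right) 5 = \left(D + r\right) + 6 \cdot 5 = \left(D + r\right) + 30 = 30 + D + r$)
$H{\left(K \right)} = 0$ ($H{\left(K \right)} = K - K = 0$)
$\frac{1}{\left(\left(x{\left(-42,-12 \right)} + 20884\right) + H{\left(65 \right)}\right) + 8499} = \frac{1}{\left(\left(\left(30 - 42 - 12\right) + 20884\right) + 0\right) + 8499} = \frac{1}{\left(\left(-24 + 20884\right) + 0\right) + 8499} = \frac{1}{\left(20860 + 0\right) + 8499} = \frac{1}{20860 + 8499} = \frac{1}{29359}$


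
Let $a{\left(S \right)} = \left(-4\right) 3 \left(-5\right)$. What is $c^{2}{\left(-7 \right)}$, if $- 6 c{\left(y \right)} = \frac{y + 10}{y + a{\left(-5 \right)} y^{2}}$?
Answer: $\frac{1}{34409956} \approx 2.9061 \cdot 10^{-8}$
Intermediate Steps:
$a{\left(S \right)} = 60$ ($a{\left(S \right)} = \left(-12\right) \left(-5\right) = 60$)
$c{\left(y \right)} = - \frac{10 + y}{6 \left(y + 60 y^{2}\right)}$ ($c{\left(y \right)} = - \frac{\left(y + 10\right) \frac{1}{y + 60 y^{2}}}{6} = - \frac{\left(10 + y\right) \frac{1}{y + 60 y^{2}}}{6} = - \frac{\frac{1}{y + 60 y^{2}} \left(10 + y\right)}{6} = - \frac{10 + y}{6 \left(y + 60 y^{2}\right)}$)
$c^{2}{\left(-7 \right)} = \left(\frac{-10 - -7}{6 \left(-7\right) \left(1 + 60 \left(-7\right)\right)}\right)^{2} = \left(\frac{1}{6} \left(- \frac{1}{7}\right) \frac{1}{1 - 420} \left(-10 + 7\right)\right)^{2} = \left(\frac{1}{6} \left(- \frac{1}{7}\right) \frac{1}{-419} \left(-3\right)\right)^{2} = \left(\frac{1}{6} \left(- \frac{1}{7}\right) \left(- \frac{1}{419}\right) \left(-3\right)\right)^{2} = \left(- \frac{1}{5866}\right)^{2} = \frac{1}{34409956}$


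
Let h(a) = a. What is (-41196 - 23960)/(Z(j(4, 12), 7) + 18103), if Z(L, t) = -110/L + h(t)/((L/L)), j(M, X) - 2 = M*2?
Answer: -65156/18099 ≈ -3.6000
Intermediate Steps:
j(M, X) = 2 + 2*M (j(M, X) = 2 + M*2 = 2 + 2*M)
Z(L, t) = t - 110/L (Z(L, t) = -110/L + t/((L/L)) = -110/L + t/1 = -110/L + t*1 = -110/L + t = t - 110/L)
(-41196 - 23960)/(Z(j(4, 12), 7) + 18103) = (-41196 - 23960)/((7 - 110/(2 + 2*4)) + 18103) = -65156/((7 - 110/(2 + 8)) + 18103) = -65156/((7 - 110/10) + 18103) = -65156/((7 - 110*1/10) + 18103) = -65156/((7 - 11) + 18103) = -65156/(-4 + 18103) = -65156/18099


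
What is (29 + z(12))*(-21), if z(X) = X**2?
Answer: -3633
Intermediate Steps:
(29 + z(12))*(-21) = (29 + 12**2)*(-21) = (29 + 144)*(-21) = 173*(-21) = -3633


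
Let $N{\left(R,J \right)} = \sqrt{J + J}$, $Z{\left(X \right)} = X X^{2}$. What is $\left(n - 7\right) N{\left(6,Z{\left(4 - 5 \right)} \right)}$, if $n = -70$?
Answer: $- 77 i \sqrt{2} \approx - 108.89 i$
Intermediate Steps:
$Z{\left(X \right)} = X^{3}$
$N{\left(R,J \right)} = \sqrt{2} \sqrt{J}$ ($N{\left(R,J \right)} = \sqrt{2 J} = \sqrt{2} \sqrt{J}$)
$\left(n - 7\right) N{\left(6,Z{\left(4 - 5 \right)} \right)} = \left(-70 - 7\right) \sqrt{2} \sqrt{\left(4 - 5\right)^{3}} = - 77 \sqrt{2} \sqrt{\left(4 - 5\right)^{3}} = - 77 \sqrt{2} \sqrt{\left(-1\right)^{3}} = - 77 \sqrt{2} \sqrt{-1} = - 77 \sqrt{2} i = - 77 i \sqrt{2}$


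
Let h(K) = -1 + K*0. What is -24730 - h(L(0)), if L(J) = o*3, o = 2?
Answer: -24729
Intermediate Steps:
L(J) = 6 (L(J) = 2*3 = 6)
h(K) = -1 (h(K) = -1 + 0 = -1)
-24730 - h(L(0)) = -24730 - 1*(-1) = -24730 + 1 = -24729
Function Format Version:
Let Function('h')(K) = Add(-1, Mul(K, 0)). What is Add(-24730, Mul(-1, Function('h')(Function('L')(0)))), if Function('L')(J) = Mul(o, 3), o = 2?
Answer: -24729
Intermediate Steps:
Function('L')(J) = 6 (Function('L')(J) = Mul(2, 3) = 6)
Function('h')(K) = -1 (Function('h')(K) = Add(-1, 0) = -1)
Add(-24730, Mul(-1, Function('h')(Function('L')(0)))) = Add(-24730, Mul(-1, -1)) = Add(-24730, 1) = -24729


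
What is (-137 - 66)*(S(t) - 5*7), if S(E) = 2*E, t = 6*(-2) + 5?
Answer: 9947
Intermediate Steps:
t = -7 (t = -12 + 5 = -7)
(-137 - 66)*(S(t) - 5*7) = (-137 - 66)*(2*(-7) - 5*7) = -203*(-14 - 35) = -203*(-49) = 9947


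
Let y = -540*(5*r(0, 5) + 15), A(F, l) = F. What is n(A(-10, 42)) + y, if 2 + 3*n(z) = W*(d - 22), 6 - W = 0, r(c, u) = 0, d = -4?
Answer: -24458/3 ≈ -8152.7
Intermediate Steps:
W = 6 (W = 6 - 1*0 = 6 + 0 = 6)
n(z) = -158/3 (n(z) = -2/3 + (6*(-4 - 22))/3 = -2/3 + (6*(-26))/3 = -2/3 + (1/3)*(-156) = -2/3 - 52 = -158/3)
y = -8100 (y = -540*(5*0 + 15) = -540*(0 + 15) = -540*15 = -8100)
n(A(-10, 42)) + y = -158/3 - 8100 = -24458/3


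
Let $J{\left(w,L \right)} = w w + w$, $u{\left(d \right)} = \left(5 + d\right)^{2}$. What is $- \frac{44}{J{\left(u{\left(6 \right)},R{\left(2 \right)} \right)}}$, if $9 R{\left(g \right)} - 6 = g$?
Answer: $- \frac{2}{671} \approx -0.0029806$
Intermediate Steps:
$R{\left(g \right)} = \frac{2}{3} + \frac{g}{9}$
$J{\left(w,L \right)} = w + w^{2}$ ($J{\left(w,L \right)} = w^{2} + w = w + w^{2}$)
$- \frac{44}{J{\left(u{\left(6 \right)},R{\left(2 \right)} \right)}} = - \frac{44}{\left(5 + 6\right)^{2} \left(1 + \left(5 + 6\right)^{2}\right)} = - \frac{44}{11^{2} \left(1 + 11^{2}\right)} = - \frac{44}{121 \left(1 + 121\right)} = - \frac{44}{121 \cdot 122} = - \frac{44}{14762} = \left(-44\right) \frac{1}{14762} = - \frac{2}{671}$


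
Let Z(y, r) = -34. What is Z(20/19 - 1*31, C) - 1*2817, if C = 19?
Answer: -2851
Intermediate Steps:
Z(20/19 - 1*31, C) - 1*2817 = -34 - 1*2817 = -34 - 2817 = -2851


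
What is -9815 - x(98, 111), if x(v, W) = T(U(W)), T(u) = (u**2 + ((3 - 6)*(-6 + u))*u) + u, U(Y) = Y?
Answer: 12718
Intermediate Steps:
T(u) = u + u**2 + u*(18 - 3*u) (T(u) = (u**2 + (-3*(-6 + u))*u) + u = (u**2 + (18 - 3*u)*u) + u = (u**2 + u*(18 - 3*u)) + u = u + u**2 + u*(18 - 3*u))
x(v, W) = W*(19 - 2*W)
-9815 - x(98, 111) = -9815 - 111*(19 - 2*111) = -9815 - 111*(19 - 222) = -9815 - 111*(-203) = -9815 - 1*(-22533) = -9815 + 22533 = 12718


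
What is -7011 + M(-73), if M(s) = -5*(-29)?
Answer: -6866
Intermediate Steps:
M(s) = 145
-7011 + M(-73) = -7011 + 145 = -6866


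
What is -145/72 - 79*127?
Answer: -722521/72 ≈ -10035.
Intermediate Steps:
-145/72 - 79*127 = -145*1/72 - 10033 = -145/72 - 10033 = -722521/72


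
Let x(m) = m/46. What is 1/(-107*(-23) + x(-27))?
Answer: 46/113179 ≈ 0.00040644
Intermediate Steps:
x(m) = m/46 (x(m) = m*(1/46) = m/46)
1/(-107*(-23) + x(-27)) = 1/(-107*(-23) + (1/46)*(-27)) = 1/(2461 - 27/46) = 1/(113179/46) = 46/113179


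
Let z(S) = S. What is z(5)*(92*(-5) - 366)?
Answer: -4130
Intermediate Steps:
z(5)*(92*(-5) - 366) = 5*(92*(-5) - 366) = 5*(-460 - 366) = 5*(-826) = -4130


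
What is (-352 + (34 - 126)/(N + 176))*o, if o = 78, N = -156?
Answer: -139074/5 ≈ -27815.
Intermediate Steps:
(-352 + (34 - 126)/(N + 176))*o = (-352 + (34 - 126)/(-156 + 176))*78 = (-352 - 92/20)*78 = (-352 - 92*1/20)*78 = (-352 - 23/5)*78 = -1783/5*78 = -139074/5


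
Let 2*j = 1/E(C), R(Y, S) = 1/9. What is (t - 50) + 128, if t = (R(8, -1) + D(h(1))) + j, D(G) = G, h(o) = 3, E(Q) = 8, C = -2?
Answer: 11689/144 ≈ 81.174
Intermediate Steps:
R(Y, S) = ⅑
j = 1/16 (j = (½)/8 = (½)*(⅛) = 1/16 ≈ 0.062500)
t = 457/144 (t = (⅑ + 3) + 1/16 = 28/9 + 1/16 = 457/144 ≈ 3.1736)
(t - 50) + 128 = (457/144 - 50) + 128 = -6743/144 + 128 = 11689/144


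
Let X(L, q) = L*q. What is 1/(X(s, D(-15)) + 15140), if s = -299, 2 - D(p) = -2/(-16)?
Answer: 8/116635 ≈ 6.8590e-5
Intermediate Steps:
D(p) = 15/8 (D(p) = 2 - (-2)/(-16) = 2 - (-2)*(-1)/16 = 2 - 1*⅛ = 2 - ⅛ = 15/8)
1/(X(s, D(-15)) + 15140) = 1/(-299*15/8 + 15140) = 1/(-4485/8 + 15140) = 1/(116635/8) = 8/116635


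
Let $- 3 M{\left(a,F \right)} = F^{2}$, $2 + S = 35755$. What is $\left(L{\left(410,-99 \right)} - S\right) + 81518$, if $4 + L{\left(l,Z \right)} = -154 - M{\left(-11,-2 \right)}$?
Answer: $\frac{136825}{3} \approx 45608.0$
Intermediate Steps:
$S = 35753$ ($S = -2 + 35755 = 35753$)
$M{\left(a,F \right)} = - \frac{F^{2}}{3}$
$L{\left(l,Z \right)} = - \frac{470}{3}$ ($L{\left(l,Z \right)} = -4 - \left(154 - \frac{\left(-2\right)^{2}}{3}\right) = -4 - \left(154 - \frac{4}{3}\right) = -4 - \frac{458}{3} = - \frac{470}{3}$)
$\left(L{\left(410,-99 \right)} - S\right) + 81518 = \left(- \frac{470}{3} - 35753\right) + 81518 = - \frac{107729}{3} + 81518 = \frac{136825}{3}$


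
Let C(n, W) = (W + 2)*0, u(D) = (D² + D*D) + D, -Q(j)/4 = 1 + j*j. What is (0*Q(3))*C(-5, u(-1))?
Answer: 0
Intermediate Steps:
Q(j) = -4 - 4*j² (Q(j) = -4*(1 + j*j) = -4*(1 + j²) = -4 - 4*j²)
u(D) = D + 2*D² (u(D) = (D² + D²) + D = 2*D² + D = D + 2*D²)
C(n, W) = 0 (C(n, W) = (2 + W)*0 = 0)
(0*Q(3))*C(-5, u(-1)) = (0*(-4 - 4*3²))*0 = (0*(-4 - 4*9))*0 = (0*(-4 - 36))*0 = (0*(-40))*0 = 0*0 = 0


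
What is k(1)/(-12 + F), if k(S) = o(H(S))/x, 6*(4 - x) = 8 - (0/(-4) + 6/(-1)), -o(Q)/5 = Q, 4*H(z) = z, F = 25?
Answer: -3/52 ≈ -0.057692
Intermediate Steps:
H(z) = z/4
o(Q) = -5*Q
x = 5/3 (x = 4 - (8 - (0/(-4) + 6/(-1)))/6 = 4 - (8 - (0*(-¼) + 6*(-1)))/6 = 4 - (8 - (0 - 6))/6 = 4 - (8 - 1*(-6))/6 = 4 - (8 + 6)/6 = 4 - ⅙*14 = 4 - 7/3 = 5/3 ≈ 1.6667)
k(S) = -3*S/4 (k(S) = (-5*S/4)/(5/3) = -5*S/4*(⅗) = -3*S/4)
k(1)/(-12 + F) = (-¾*1)/(-12 + 25) = -¾/13 = (1/13)*(-¾) = -3/52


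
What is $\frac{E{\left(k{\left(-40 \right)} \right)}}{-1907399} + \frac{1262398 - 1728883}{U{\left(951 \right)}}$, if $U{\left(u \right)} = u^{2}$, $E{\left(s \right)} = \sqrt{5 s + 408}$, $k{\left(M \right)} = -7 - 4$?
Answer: $- \frac{155495}{301467} - \frac{\sqrt{353}}{1907399} \approx -0.5158$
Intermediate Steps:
$k{\left(M \right)} = -11$
$E{\left(s \right)} = \sqrt{408 + 5 s}$
$\frac{E{\left(k{\left(-40 \right)} \right)}}{-1907399} + \frac{1262398 - 1728883}{U{\left(951 \right)}} = \frac{\sqrt{408 + 5 \left(-11\right)}}{-1907399} + \frac{1262398 - 1728883}{951^{2}} = \sqrt{408 - 55} \left(- \frac{1}{1907399}\right) - \frac{466485}{904401} = \sqrt{353} \left(- \frac{1}{1907399}\right) - \frac{155495}{301467} = - \frac{\sqrt{353}}{1907399} - \frac{155495}{301467} = - \frac{155495}{301467} - \frac{\sqrt{353}}{1907399}$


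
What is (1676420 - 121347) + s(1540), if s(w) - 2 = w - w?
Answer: 1555075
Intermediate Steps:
s(w) = 2 (s(w) = 2 + (w - w) = 2 + 0 = 2)
(1676420 - 121347) + s(1540) = (1676420 - 121347) + 2 = 1555073 + 2 = 1555075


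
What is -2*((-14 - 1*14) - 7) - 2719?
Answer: -2649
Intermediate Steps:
-2*((-14 - 1*14) - 7) - 2719 = -2*((-14 - 14) - 7) - 2719 = -2*(-28 - 7) - 2719 = -2*(-35) - 2719 = 70 - 2719 = -2649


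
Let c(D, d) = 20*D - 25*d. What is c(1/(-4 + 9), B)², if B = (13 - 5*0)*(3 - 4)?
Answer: 108241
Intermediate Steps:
B = -13 (B = (13 + 0)*(-1) = 13*(-1) = -13)
c(D, d) = -25*d + 20*D
c(1/(-4 + 9), B)² = (-25*(-13) + 20/(-4 + 9))² = (325 + 20/5)² = (325 + 20*(⅕))² = (325 + 4)² = 329² = 108241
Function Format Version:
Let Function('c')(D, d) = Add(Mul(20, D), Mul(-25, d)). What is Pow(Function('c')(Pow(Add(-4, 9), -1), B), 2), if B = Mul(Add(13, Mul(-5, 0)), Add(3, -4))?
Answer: 108241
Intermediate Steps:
B = -13 (B = Mul(Add(13, 0), -1) = Mul(13, -1) = -13)
Function('c')(D, d) = Add(Mul(-25, d), Mul(20, D))
Pow(Function('c')(Pow(Add(-4, 9), -1), B), 2) = Pow(Add(Mul(-25, -13), Mul(20, Pow(Add(-4, 9), -1))), 2) = Pow(Add(325, Mul(20, Pow(5, -1))), 2) = Pow(Add(325, Mul(20, Rational(1, 5))), 2) = Pow(Add(325, 4), 2) = Pow(329, 2) = 108241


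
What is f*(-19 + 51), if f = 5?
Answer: 160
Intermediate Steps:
f*(-19 + 51) = 5*(-19 + 51) = 5*32 = 160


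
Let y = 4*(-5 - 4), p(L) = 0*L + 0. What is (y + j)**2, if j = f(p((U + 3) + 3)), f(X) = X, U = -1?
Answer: 1296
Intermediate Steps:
p(L) = 0 (p(L) = 0 + 0 = 0)
j = 0
y = -36 (y = 4*(-9) = -36)
(y + j)**2 = (-36 + 0)**2 = (-36)**2 = 1296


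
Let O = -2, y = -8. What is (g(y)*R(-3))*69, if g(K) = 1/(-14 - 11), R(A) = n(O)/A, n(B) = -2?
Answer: -46/25 ≈ -1.8400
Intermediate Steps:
R(A) = -2/A
g(K) = -1/25 (g(K) = 1/(-25) = -1/25)
(g(y)*R(-3))*69 = -(-2)/(25*(-3))*69 = -(-2)*(-1)/(25*3)*69 = -1/25*⅔*69 = -2/75*69 = -46/25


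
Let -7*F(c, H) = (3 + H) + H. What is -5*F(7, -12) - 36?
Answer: -51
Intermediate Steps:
F(c, H) = -3/7 - 2*H/7 (F(c, H) = -((3 + H) + H)/7 = -(3 + 2*H)/7 = -3/7 - 2*H/7)
-5*F(7, -12) - 36 = -5*(-3/7 - 2/7*(-12)) - 36 = -5*(-3/7 + 24/7) - 36 = -5*3 - 36 = -15 - 36 = -51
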